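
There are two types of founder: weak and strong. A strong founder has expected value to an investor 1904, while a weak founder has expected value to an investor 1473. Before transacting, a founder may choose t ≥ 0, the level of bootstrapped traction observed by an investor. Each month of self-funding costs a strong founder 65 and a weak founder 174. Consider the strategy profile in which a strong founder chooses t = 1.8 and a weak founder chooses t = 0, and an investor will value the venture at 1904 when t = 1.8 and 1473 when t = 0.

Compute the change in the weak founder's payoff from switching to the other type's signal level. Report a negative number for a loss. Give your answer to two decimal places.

117.80

Playing t = 0 the weak founder receives 1473.
Deviating to t = 1.8 brings payment 1904 at cost 174 × 1.8 = 313.2, netting 1590.8.
Gain from deviating: 1590.8 − 1473 = 117.80.
The gain is positive, so the weak type's incentive-compatibility constraint is violated — this profile is not a separating equilibrium.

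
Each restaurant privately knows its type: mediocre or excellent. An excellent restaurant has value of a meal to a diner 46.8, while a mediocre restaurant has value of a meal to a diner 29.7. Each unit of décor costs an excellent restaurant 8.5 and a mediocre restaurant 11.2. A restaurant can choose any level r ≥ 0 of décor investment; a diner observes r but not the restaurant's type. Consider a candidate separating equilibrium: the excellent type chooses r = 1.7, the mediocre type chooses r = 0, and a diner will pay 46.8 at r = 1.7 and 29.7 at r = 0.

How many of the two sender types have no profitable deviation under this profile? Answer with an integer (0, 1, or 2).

Excellent type: signal → 46.8 − 8.5 × 1.7 = 32.35; deviate to 0 → 29.7. IC holds (32.35 ≥ 29.7).
Mediocre type: stay at 0 → 29.7; mimic → 46.8 − 11.2 × 1.7 = 27.76. IC holds (29.7 ≥ 27.76).
2 of 2 constraints hold, so this is a separating equilibrium.

2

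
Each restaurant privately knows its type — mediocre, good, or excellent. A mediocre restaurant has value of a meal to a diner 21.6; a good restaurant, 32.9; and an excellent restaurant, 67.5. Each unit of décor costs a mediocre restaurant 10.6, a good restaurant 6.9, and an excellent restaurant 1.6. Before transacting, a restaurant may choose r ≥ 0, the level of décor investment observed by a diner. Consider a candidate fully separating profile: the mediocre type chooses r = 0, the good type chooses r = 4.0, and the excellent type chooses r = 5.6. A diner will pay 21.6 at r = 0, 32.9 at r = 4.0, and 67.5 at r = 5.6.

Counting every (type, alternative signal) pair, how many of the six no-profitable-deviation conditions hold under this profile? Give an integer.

Mediocre (own payoff 21.6): to r=4.0 gives 32.9 − 10.6×4.0 = -9.5 → no gain ✓; to r=5.6 gives 67.5 − 10.6×5.6 = 8.14 → no gain ✓.
Excellent (own payoff 67.5 − 1.6×5.6 = 58.54): to r=0 gives 21.6 → no gain ✓; to r=4.0 gives 32.9 − 1.6×4.0 = 26.5 → no gain ✓.
Good (own payoff 32.9 − 6.9×4.0 = 5.3): to r=0 gives 21.6 → profitable ✗; to r=5.6 gives 67.5 − 6.9×5.6 = 28.86 → profitable ✗.
4 of the 6 constraints hold; not an equilibrium.

4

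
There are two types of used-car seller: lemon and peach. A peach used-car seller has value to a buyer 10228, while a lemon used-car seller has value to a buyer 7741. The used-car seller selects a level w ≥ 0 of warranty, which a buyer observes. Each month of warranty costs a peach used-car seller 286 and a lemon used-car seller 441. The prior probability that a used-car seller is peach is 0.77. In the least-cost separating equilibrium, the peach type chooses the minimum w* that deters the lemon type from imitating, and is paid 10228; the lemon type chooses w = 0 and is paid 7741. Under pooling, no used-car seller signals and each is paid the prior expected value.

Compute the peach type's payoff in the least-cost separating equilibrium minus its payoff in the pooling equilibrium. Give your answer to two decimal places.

Least-cost separating signal: w* solves 7741 = 10228 − 441·w*, so w* = (10228 − 7741)/441 ≈ 5.6395.
Peach type's separating payoff: 10228 − 286 × w* = 10228 − 286 × (10228 − 7741)/441 = 10228 − 711282/441 ≈ 8615.1156.
Pooling payoff: 0.77 × 10228 + 0.23 × 7741 = 9655.99.
Difference: 8615.1156 − 9655.99 = -1040.8744, i.e. -1040.87 to two decimal places.
The peach type would prefer the pooling outcome.

-1040.87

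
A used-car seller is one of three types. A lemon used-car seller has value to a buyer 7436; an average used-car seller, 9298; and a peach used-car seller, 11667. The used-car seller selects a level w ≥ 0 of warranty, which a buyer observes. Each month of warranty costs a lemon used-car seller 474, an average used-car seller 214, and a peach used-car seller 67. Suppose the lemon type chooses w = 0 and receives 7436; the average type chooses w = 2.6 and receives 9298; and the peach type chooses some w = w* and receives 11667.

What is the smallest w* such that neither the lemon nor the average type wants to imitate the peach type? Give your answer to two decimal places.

13.67

Average type (on-path payoff 9298 − 214×2.6 = 8741.6) won't mimic when 8741.6 ≥ 11667 − 214·w*, i.e. w* ≥ 13.67.
Lemon type (on-path payoff 7436) won't mimic when 7436 ≥ 11667 − 474·w*, i.e. w* ≥ 8.93.
Both must hold, so w* = max(8.93, 13.67) = 13.67. The average type's constraint binds.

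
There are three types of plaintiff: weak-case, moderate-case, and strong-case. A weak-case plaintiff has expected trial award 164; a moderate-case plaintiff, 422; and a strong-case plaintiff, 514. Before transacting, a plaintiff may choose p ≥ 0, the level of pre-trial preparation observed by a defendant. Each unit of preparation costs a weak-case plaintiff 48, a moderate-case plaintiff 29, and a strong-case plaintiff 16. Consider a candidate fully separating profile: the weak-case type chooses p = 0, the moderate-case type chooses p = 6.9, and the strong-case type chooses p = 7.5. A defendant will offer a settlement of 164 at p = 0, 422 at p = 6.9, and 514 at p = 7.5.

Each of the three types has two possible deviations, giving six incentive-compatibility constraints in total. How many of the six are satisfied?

Strong-case (own payoff 514 − 16×7.5 = 394): to p=0 gives 164 → no gain ✓; to p=6.9 gives 422 − 16×6.9 = 311.6 → no gain ✓.
Moderate-case (own payoff 422 − 29×6.9 = 221.9): to p=0 gives 164 → no gain ✓; to p=7.5 gives 514 − 29×7.5 = 296.5 → profitable ✗.
Weak-case (own payoff 164): to p=6.9 gives 422 − 48×6.9 = 90.8 → no gain ✓; to p=7.5 gives 514 − 48×7.5 = 154 → no gain ✓.
5 of the 6 constraints hold; not an equilibrium.

5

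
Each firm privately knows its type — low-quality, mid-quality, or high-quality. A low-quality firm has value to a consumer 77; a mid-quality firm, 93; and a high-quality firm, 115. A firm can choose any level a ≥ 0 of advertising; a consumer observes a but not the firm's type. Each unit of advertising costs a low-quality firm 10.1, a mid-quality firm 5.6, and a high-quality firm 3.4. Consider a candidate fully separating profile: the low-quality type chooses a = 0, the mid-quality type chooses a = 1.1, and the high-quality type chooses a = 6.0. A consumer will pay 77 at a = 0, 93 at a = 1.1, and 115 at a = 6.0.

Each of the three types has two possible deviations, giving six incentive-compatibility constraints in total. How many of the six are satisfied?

5

Low-quality (own payoff 77): to a=1.1 gives 93 − 10.1×1.1 = 81.89 → profitable ✗; to a=6.0 gives 115 − 10.1×6.0 = 54.4 → no gain ✓.
High-quality (own payoff 115 − 3.4×6.0 = 94.6): to a=0 gives 77 → no gain ✓; to a=1.1 gives 93 − 3.4×1.1 = 89.26 → no gain ✓.
Mid-quality (own payoff 93 − 5.6×1.1 = 86.84): to a=0 gives 77 → no gain ✓; to a=6.0 gives 115 − 5.6×6.0 = 81.4 → no gain ✓.
5 of the 6 constraints hold; not an equilibrium.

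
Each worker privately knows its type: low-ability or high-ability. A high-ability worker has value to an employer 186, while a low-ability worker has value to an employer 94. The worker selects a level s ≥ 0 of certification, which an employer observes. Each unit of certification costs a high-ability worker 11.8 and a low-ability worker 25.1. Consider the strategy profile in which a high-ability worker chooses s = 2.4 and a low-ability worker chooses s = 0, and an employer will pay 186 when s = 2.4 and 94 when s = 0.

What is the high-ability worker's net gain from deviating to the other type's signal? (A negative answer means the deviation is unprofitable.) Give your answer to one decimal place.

-63.7

Playing s = 2.4 the high-ability worker receives 186 − 11.8 × 2.4 = 157.68.
Deviating to s = 0 yields 94 instead.
Gain from deviating: 94 − 157.68 = -63.68, i.e. -63.7 to one decimal place.
The gain is negative, so the high-ability type's incentive-compatibility constraint is satisfied.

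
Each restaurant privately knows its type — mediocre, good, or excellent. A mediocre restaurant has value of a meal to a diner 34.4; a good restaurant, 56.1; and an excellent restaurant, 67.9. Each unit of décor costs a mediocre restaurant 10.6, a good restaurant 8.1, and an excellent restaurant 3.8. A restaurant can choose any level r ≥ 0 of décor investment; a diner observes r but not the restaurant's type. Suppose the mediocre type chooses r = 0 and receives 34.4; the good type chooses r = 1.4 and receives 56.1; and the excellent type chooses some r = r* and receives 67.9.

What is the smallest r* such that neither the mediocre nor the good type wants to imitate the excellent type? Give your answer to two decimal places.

Mediocre type (on-path payoff 34.4) won't mimic when 34.4 ≥ 67.9 − 10.6·r*, i.e. r* ≥ 3.16.
Good type (on-path payoff 56.1 − 8.1×1.4 = 44.76) won't mimic when 44.76 ≥ 67.9 − 8.1·r*, i.e. r* ≥ 2.86.
Both must hold, so r* = max(3.16, 2.86) = 3.16. The mediocre type's constraint binds.

3.16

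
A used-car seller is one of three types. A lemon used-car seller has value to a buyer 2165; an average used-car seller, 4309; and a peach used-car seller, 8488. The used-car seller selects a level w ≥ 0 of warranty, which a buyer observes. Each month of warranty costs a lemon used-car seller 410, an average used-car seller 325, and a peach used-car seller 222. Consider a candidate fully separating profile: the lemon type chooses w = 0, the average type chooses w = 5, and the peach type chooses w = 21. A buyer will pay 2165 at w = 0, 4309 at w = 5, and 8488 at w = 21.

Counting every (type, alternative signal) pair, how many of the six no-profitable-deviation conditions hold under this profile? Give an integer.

Peach (own payoff 8488 − 222×21 = 3826): to w=0 gives 2165 → no gain ✓; to w=5 gives 4309 − 222×5 = 3199 → no gain ✓.
Lemon (own payoff 2165): to w=5 gives 4309 − 410×5 = 2259 → profitable ✗; to w=21 gives 8488 − 410×21 = -122 → no gain ✓.
Average (own payoff 4309 − 325×5 = 2684): to w=0 gives 2165 → no gain ✓; to w=21 gives 8488 − 325×21 = 1663 → no gain ✓.
5 of the 6 constraints hold; not an equilibrium.

5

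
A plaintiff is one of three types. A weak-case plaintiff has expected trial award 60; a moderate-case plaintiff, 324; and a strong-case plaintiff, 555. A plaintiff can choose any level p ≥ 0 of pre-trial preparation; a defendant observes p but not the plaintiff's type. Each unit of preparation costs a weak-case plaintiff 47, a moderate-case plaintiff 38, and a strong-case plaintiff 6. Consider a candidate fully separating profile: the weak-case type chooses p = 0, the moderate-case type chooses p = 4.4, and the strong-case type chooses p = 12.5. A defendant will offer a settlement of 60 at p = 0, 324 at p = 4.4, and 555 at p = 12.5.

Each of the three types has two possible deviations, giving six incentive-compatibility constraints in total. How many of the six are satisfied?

5

Strong-case (own payoff 555 − 6×12.5 = 480): to p=0 gives 60 → no gain ✓; to p=4.4 gives 324 − 6×4.4 = 297.6 → no gain ✓.
Weak-case (own payoff 60): to p=4.4 gives 324 − 47×4.4 = 117.2 → profitable ✗; to p=12.5 gives 555 − 47×12.5 = -32.5 → no gain ✓.
Moderate-case (own payoff 324 − 38×4.4 = 156.8): to p=0 gives 60 → no gain ✓; to p=12.5 gives 555 − 38×12.5 = 80 → no gain ✓.
5 of the 6 constraints hold; not an equilibrium.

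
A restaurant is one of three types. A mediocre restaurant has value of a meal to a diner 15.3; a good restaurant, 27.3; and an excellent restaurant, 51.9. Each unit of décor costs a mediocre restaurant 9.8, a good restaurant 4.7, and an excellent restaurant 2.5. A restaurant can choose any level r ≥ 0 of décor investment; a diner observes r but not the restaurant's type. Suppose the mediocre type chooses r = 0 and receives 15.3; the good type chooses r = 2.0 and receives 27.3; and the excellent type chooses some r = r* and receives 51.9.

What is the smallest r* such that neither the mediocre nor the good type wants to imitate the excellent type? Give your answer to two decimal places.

Good type (on-path payoff 27.3 − 4.7×2.0 = 17.9) won't mimic when 17.9 ≥ 51.9 − 4.7·r*, i.e. r* ≥ 7.23.
Mediocre type (on-path payoff 15.3) won't mimic when 15.3 ≥ 51.9 − 9.8·r*, i.e. r* ≥ 3.73.
Both must hold, so r* = max(3.73, 7.23) = 7.23. The good type's constraint binds.

7.23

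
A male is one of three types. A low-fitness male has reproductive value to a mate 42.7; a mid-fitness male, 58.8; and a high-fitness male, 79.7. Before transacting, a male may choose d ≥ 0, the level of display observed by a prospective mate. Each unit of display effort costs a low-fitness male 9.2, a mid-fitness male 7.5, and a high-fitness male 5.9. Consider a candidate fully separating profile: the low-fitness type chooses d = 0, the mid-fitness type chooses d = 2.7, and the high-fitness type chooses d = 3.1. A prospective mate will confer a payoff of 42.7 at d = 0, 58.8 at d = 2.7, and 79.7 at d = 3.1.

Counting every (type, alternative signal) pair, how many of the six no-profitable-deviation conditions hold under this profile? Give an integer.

3

Mid-fitness (own payoff 58.8 − 7.5×2.7 = 38.55): to d=0 gives 42.7 → profitable ✗; to d=3.1 gives 79.7 − 7.5×3.1 = 56.45 → profitable ✗.
High-fitness (own payoff 79.7 − 5.9×3.1 = 61.41): to d=0 gives 42.7 → no gain ✓; to d=2.7 gives 58.8 − 5.9×2.7 = 42.87 → no gain ✓.
Low-fitness (own payoff 42.7): to d=2.7 gives 58.8 − 9.2×2.7 = 33.96 → no gain ✓; to d=3.1 gives 79.7 − 9.2×3.1 = 51.18 → profitable ✗.
3 of the 6 constraints hold; not an equilibrium.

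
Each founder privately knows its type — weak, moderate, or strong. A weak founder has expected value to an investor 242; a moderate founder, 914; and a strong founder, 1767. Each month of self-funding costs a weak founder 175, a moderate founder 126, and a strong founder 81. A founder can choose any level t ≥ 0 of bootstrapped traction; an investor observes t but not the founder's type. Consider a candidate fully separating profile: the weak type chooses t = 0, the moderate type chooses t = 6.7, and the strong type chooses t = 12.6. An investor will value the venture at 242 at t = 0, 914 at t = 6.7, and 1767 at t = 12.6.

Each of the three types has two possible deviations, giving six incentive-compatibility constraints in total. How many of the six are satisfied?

4

Weak (own payoff 242): to t=6.7 gives 914 − 175×6.7 = -258.5 → no gain ✓; to t=12.6 gives 1767 − 175×12.6 = -438 → no gain ✓.
Moderate (own payoff 914 − 126×6.7 = 69.8): to t=0 gives 242 → profitable ✗; to t=12.6 gives 1767 − 126×12.6 = 179.4 → profitable ✗.
Strong (own payoff 1767 − 81×12.6 = 746.4): to t=0 gives 242 → no gain ✓; to t=6.7 gives 914 − 81×6.7 = 371.3 → no gain ✓.
4 of the 6 constraints hold; not an equilibrium.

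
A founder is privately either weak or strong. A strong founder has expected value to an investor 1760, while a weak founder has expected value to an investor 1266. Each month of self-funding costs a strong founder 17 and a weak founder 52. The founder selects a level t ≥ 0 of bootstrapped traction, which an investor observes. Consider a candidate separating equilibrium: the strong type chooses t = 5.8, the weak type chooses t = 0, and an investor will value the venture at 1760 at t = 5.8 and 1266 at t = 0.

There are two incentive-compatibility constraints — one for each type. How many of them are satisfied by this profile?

Strong type: signal → 1760 − 17 × 5.8 = 1661.4; deviate to 0 → 1266. IC holds (1661.4 ≥ 1266).
Weak type: stay at 0 → 1266; mimic → 1760 − 52 × 5.8 = 1458.4. IC fails (1266 < 1458.4).
1 of 2 constraints hold, so this profile is not an equilibrium.

1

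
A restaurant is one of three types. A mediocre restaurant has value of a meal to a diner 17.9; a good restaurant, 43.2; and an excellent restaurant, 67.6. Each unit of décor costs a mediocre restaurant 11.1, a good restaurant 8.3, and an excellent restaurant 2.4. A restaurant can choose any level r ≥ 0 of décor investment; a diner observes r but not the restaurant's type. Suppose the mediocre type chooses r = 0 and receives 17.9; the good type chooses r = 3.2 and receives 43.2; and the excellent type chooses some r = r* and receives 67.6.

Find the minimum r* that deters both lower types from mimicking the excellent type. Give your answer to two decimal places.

6.14

Mediocre type (on-path payoff 17.9) won't mimic when 17.9 ≥ 67.6 − 11.1·r*, i.e. r* ≥ 4.48.
Good type (on-path payoff 43.2 − 8.3×3.2 = 16.64) won't mimic when 16.64 ≥ 67.6 − 8.3·r*, i.e. r* ≥ 6.14.
Both must hold, so r* = max(4.48, 6.14) = 6.14. The good type's constraint binds.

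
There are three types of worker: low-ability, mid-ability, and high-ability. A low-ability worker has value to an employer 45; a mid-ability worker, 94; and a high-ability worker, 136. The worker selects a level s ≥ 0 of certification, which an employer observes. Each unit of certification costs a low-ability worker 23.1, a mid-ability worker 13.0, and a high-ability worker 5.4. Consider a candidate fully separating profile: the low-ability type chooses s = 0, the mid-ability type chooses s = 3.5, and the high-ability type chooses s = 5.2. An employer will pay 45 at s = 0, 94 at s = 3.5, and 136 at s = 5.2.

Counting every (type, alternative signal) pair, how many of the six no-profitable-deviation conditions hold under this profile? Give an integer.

High-ability (own payoff 136 − 5.4×5.2 = 107.92): to s=0 gives 45 → no gain ✓; to s=3.5 gives 94 − 5.4×3.5 = 75.1 → no gain ✓.
Mid-ability (own payoff 94 − 13.0×3.5 = 48.5): to s=0 gives 45 → no gain ✓; to s=5.2 gives 136 − 13.0×5.2 = 68.4 → profitable ✗.
Low-ability (own payoff 45): to s=3.5 gives 94 − 23.1×3.5 = 13.15 → no gain ✓; to s=5.2 gives 136 − 23.1×5.2 = 15.88 → no gain ✓.
5 of the 6 constraints hold; not an equilibrium.

5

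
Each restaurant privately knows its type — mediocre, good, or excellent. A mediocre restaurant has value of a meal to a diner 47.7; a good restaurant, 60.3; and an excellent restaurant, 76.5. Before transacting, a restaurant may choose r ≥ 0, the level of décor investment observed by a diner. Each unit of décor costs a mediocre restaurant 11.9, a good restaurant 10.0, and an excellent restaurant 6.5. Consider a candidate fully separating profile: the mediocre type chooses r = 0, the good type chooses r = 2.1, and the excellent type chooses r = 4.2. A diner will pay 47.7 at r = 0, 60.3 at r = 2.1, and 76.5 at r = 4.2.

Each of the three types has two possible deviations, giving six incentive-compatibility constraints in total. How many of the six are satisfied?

Good (own payoff 60.3 − 10.0×2.1 = 39.3): to r=0 gives 47.7 → profitable ✗; to r=4.2 gives 76.5 − 10.0×4.2 = 34.5 → no gain ✓.
Excellent (own payoff 76.5 − 6.5×4.2 = 49.2): to r=0 gives 47.7 → no gain ✓; to r=2.1 gives 60.3 − 6.5×2.1 = 46.65 → no gain ✓.
Mediocre (own payoff 47.7): to r=2.1 gives 60.3 − 11.9×2.1 = 35.31 → no gain ✓; to r=4.2 gives 76.5 − 11.9×4.2 = 26.52 → no gain ✓.
5 of the 6 constraints hold; not an equilibrium.

5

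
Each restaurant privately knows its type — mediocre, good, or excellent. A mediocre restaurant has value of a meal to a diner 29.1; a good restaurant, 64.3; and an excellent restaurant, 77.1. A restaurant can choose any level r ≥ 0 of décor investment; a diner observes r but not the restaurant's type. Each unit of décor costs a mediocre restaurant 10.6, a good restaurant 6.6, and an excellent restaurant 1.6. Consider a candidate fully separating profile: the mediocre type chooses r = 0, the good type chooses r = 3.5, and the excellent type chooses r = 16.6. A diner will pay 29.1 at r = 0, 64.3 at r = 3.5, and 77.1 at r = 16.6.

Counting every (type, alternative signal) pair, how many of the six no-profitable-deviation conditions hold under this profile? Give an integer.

Good (own payoff 64.3 − 6.6×3.5 = 41.2): to r=0 gives 29.1 → no gain ✓; to r=16.6 gives 77.1 − 6.6×16.6 = -32.46 → no gain ✓.
Excellent (own payoff 77.1 − 1.6×16.6 = 50.54): to r=0 gives 29.1 → no gain ✓; to r=3.5 gives 64.3 − 1.6×3.5 = 58.7 → profitable ✗.
Mediocre (own payoff 29.1): to r=3.5 gives 64.3 − 10.6×3.5 = 27.2 → no gain ✓; to r=16.6 gives 77.1 − 10.6×16.6 = -98.86 → no gain ✓.
5 of the 6 constraints hold; not an equilibrium.

5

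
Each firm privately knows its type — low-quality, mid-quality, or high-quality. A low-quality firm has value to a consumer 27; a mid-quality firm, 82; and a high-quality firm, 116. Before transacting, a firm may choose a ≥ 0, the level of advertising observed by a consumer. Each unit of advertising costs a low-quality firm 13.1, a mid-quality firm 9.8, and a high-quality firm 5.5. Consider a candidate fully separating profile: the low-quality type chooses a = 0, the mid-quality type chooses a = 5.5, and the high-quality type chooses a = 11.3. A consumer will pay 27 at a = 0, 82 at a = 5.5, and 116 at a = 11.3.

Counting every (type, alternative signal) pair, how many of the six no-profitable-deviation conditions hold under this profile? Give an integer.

6

Mid-quality (own payoff 82 − 9.8×5.5 = 28.1): to a=0 gives 27 → no gain ✓; to a=11.3 gives 116 − 9.8×11.3 = 5.26 → no gain ✓.
Low-quality (own payoff 27): to a=5.5 gives 82 − 13.1×5.5 = 9.95 → no gain ✓; to a=11.3 gives 116 − 13.1×11.3 = -32.03 → no gain ✓.
High-quality (own payoff 116 − 5.5×11.3 = 53.85): to a=0 gives 27 → no gain ✓; to a=5.5 gives 82 − 5.5×5.5 = 51.75 → no gain ✓.
6 of the 6 constraints hold; this profile is a separating equilibrium.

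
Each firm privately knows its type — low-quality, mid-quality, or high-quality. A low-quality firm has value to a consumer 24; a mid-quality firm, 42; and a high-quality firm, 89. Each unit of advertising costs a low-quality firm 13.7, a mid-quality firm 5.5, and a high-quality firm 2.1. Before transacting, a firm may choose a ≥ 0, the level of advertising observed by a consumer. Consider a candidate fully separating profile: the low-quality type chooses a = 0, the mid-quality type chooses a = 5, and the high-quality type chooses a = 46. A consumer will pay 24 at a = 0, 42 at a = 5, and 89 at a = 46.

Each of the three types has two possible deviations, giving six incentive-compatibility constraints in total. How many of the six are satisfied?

Low-quality (own payoff 24): to a=5 gives 42 − 13.7×5 = -26.5 → no gain ✓; to a=46 gives 89 − 13.7×46 = -541.2 → no gain ✓.
High-quality (own payoff 89 − 2.1×46 = -7.6): to a=0 gives 24 → profitable ✗; to a=5 gives 42 − 2.1×5 = 31.5 → profitable ✗.
Mid-quality (own payoff 42 − 5.5×5 = 14.5): to a=0 gives 24 → profitable ✗; to a=46 gives 89 − 5.5×46 = -164 → no gain ✓.
3 of the 6 constraints hold; not an equilibrium.

3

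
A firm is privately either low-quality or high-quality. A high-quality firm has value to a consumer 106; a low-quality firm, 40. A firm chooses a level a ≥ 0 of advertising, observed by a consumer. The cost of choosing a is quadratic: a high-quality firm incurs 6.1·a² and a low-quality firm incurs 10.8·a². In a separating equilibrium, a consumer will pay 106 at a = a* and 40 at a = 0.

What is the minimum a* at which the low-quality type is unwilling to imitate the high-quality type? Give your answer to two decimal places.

2.47

The low-quality type at a = 0 receives 40; imitating at a* yields 106 − 10.8·a*².
Indifference: 40 = 106 − 10.8·a*², so a*² = (106 − 40) / 10.8 ≈ 6.1111.
a* = √6.1111 ≈ 2.47.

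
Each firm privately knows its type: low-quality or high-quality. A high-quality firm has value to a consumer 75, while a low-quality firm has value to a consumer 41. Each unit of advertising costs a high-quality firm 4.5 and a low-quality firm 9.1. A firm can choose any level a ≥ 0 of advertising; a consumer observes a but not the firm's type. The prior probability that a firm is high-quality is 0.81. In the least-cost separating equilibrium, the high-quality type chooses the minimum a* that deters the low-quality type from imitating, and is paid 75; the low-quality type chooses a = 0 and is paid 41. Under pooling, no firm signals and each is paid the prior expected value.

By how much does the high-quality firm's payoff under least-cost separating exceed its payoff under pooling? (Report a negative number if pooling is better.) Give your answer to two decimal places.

-10.35

Least-cost separating signal: a* solves 41 = 75 − 9.1·a*, so a* = (75 − 41)/9.1 ≈ 3.7363.
High-quality type's separating payoff: 75 − 4.5 × a* = 75 − 4.5 × (75 − 41)/9.1 = 75 − 153/9.1 ≈ 58.1868.
Pooling payoff: 0.81 × 75 + 0.19 × 41 = 68.54.
Difference: 58.1868 − 68.54 = -10.3532, i.e. -10.35 to two decimal places.
The high-quality type would prefer the pooling outcome.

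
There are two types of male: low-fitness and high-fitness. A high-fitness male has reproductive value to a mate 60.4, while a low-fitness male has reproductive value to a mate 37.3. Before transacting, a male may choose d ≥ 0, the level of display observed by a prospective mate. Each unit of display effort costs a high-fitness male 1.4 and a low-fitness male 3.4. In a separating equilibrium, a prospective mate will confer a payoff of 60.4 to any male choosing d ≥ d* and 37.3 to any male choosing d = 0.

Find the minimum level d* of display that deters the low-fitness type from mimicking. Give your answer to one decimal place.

6.8

A low-fitness male choosing d = 0 receives 37.3.
Imitating at d* instead would pay 60.4 at cost 3.4·d*, netting 60.4 − 3.4·d*.
Indifference: 37.3 = 60.4 − 3.4·d*, so d* = (60.4 − 37.3) / 3.4 ≈ 6.8.
At d* the low-fitness type's incentive constraint just binds; the high-fitness type strictly prefers d* since its per-unit cost is lower.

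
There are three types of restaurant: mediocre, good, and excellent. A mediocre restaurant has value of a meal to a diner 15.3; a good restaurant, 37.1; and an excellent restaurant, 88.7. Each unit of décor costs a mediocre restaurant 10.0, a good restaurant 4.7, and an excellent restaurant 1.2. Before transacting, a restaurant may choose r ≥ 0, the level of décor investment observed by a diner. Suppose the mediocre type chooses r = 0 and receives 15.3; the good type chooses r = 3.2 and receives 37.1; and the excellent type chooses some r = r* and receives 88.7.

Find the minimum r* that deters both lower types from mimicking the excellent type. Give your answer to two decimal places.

Good type (on-path payoff 37.1 − 4.7×3.2 = 22.06) won't mimic when 22.06 ≥ 88.7 − 4.7·r*, i.e. r* ≥ 14.18.
Mediocre type (on-path payoff 15.3) won't mimic when 15.3 ≥ 88.7 − 10.0·r*, i.e. r* ≥ 7.34.
Both must hold, so r* = max(7.34, 14.18) = 14.18. The good type's constraint binds.

14.18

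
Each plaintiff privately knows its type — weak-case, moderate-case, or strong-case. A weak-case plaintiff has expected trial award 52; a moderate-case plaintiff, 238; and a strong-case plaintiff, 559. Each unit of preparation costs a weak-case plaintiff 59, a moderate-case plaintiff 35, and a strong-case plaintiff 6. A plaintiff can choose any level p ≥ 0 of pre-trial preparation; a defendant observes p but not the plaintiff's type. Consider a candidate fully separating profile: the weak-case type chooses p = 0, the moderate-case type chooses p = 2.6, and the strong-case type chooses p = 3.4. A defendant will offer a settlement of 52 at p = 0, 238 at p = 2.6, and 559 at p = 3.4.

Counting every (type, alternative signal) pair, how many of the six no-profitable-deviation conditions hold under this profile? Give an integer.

Moderate-case (own payoff 238 − 35×2.6 = 147): to p=0 gives 52 → no gain ✓; to p=3.4 gives 559 − 35×3.4 = 440 → profitable ✗.
Weak-case (own payoff 52): to p=2.6 gives 238 − 59×2.6 = 84.6 → profitable ✗; to p=3.4 gives 559 − 59×3.4 = 358.4 → profitable ✗.
Strong-case (own payoff 559 − 6×3.4 = 538.6): to p=0 gives 52 → no gain ✓; to p=2.6 gives 238 − 6×2.6 = 222.4 → no gain ✓.
3 of the 6 constraints hold; not an equilibrium.

3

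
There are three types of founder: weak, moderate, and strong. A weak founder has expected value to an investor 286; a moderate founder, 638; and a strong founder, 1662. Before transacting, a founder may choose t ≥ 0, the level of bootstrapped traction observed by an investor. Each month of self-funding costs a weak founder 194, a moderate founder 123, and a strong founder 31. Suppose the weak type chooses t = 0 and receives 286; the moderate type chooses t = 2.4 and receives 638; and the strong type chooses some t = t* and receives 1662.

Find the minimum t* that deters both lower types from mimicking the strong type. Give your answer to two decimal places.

10.73

Moderate type (on-path payoff 638 − 123×2.4 = 342.8) won't mimic when 342.8 ≥ 1662 − 123·t*, i.e. t* ≥ 10.73.
Weak type (on-path payoff 286) won't mimic when 286 ≥ 1662 − 194·t*, i.e. t* ≥ 7.09.
Both must hold, so t* = max(7.09, 10.73) = 10.73. The moderate type's constraint binds.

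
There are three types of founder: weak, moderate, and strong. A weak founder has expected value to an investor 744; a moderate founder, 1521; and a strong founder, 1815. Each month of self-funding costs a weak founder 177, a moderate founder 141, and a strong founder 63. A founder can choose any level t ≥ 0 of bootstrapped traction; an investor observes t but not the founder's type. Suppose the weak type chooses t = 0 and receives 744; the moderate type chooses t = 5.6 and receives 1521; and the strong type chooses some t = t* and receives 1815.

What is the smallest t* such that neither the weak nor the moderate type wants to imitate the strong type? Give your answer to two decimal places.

Moderate type (on-path payoff 1521 − 141×5.6 = 731.4) won't mimic when 731.4 ≥ 1815 − 141·t*, i.e. t* ≥ 7.69.
Weak type (on-path payoff 744) won't mimic when 744 ≥ 1815 − 177·t*, i.e. t* ≥ 6.05.
Both must hold, so t* = max(6.05, 7.69) = 7.69. The moderate type's constraint binds.

7.69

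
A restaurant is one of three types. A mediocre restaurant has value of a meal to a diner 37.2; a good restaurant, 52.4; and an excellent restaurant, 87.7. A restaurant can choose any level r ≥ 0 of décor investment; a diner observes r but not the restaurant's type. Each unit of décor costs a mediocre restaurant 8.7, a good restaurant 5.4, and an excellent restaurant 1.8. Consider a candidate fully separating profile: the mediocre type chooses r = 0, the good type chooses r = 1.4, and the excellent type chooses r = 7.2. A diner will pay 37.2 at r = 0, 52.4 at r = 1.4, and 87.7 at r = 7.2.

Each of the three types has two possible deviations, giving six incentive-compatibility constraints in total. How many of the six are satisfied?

Good (own payoff 52.4 − 5.4×1.4 = 44.84): to r=0 gives 37.2 → no gain ✓; to r=7.2 gives 87.7 − 5.4×7.2 = 48.82 → profitable ✗.
Excellent (own payoff 87.7 − 1.8×7.2 = 74.74): to r=0 gives 37.2 → no gain ✓; to r=1.4 gives 52.4 − 1.8×1.4 = 49.88 → no gain ✓.
Mediocre (own payoff 37.2): to r=1.4 gives 52.4 − 8.7×1.4 = 40.22 → profitable ✗; to r=7.2 gives 87.7 − 8.7×7.2 = 25.06 → no gain ✓.
4 of the 6 constraints hold; not an equilibrium.

4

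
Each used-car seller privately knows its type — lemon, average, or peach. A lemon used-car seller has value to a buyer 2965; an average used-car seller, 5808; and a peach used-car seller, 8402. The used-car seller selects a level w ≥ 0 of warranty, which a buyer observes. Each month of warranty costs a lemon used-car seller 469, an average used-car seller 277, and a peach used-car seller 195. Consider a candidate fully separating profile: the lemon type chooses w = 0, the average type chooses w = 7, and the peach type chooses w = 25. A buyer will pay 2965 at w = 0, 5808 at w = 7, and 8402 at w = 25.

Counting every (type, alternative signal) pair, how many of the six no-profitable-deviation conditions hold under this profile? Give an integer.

Peach (own payoff 8402 − 195×25 = 3527): to w=0 gives 2965 → no gain ✓; to w=7 gives 5808 − 195×7 = 4443 → profitable ✗.
Lemon (own payoff 2965): to w=7 gives 5808 − 469×7 = 2525 → no gain ✓; to w=25 gives 8402 − 469×25 = -3323 → no gain ✓.
Average (own payoff 5808 − 277×7 = 3869): to w=0 gives 2965 → no gain ✓; to w=25 gives 8402 − 277×25 = 1477 → no gain ✓.
5 of the 6 constraints hold; not an equilibrium.

5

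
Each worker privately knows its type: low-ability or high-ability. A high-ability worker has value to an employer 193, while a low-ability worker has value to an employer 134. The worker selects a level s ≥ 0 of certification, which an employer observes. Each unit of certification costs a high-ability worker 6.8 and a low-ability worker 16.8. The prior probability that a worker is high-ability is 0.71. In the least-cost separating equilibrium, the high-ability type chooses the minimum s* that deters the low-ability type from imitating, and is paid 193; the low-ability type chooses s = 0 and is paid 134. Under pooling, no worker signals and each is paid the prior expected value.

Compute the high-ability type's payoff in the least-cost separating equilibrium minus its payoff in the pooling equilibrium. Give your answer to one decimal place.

Least-cost separating signal: s* solves 134 = 193 − 16.8·s*, so s* = (193 − 134)/16.8 ≈ 3.5119.
High-ability type's separating payoff: 193 − 6.8 × s* = 193 − 6.8 × (193 − 134)/16.8 = 193 − 401.2/16.8 ≈ 169.119.
Pooling payoff: 0.71 × 193 + 0.29 × 134 = 175.89.
Difference: 169.119 − 175.89 = -6.771, i.e. -6.8 to one decimal place.
The high-ability type would prefer the pooling outcome.

-6.8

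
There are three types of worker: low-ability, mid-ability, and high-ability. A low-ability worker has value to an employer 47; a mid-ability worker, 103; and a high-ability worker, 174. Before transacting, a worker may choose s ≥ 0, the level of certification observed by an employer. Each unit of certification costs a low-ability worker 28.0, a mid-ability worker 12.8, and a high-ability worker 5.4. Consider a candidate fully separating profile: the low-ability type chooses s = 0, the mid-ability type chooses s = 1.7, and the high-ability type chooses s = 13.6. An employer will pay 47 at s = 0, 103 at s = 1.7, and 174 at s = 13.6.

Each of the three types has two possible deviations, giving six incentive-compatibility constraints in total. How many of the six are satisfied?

Low-ability (own payoff 47): to s=1.7 gives 103 − 28.0×1.7 = 55.4 → profitable ✗; to s=13.6 gives 174 − 28.0×13.6 = -206.8 → no gain ✓.
High-ability (own payoff 174 − 5.4×13.6 = 100.56): to s=0 gives 47 → no gain ✓; to s=1.7 gives 103 − 5.4×1.7 = 93.82 → no gain ✓.
Mid-ability (own payoff 103 − 12.8×1.7 = 81.24): to s=0 gives 47 → no gain ✓; to s=13.6 gives 174 − 12.8×13.6 = -0.08 → no gain ✓.
5 of the 6 constraints hold; not an equilibrium.

5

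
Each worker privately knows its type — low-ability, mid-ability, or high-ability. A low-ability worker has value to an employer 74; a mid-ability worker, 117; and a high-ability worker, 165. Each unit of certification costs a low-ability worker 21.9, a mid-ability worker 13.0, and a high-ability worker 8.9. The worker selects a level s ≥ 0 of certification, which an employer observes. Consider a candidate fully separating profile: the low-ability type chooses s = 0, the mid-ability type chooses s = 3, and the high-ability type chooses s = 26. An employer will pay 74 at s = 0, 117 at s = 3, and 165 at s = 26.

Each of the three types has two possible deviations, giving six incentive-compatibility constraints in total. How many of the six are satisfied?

Low-ability (own payoff 74): to s=3 gives 117 − 21.9×3 = 51.3 → no gain ✓; to s=26 gives 165 − 21.9×26 = -404.4 → no gain ✓.
Mid-ability (own payoff 117 − 13.0×3 = 78): to s=0 gives 74 → no gain ✓; to s=26 gives 165 − 13.0×26 = -173 → no gain ✓.
High-ability (own payoff 165 − 8.9×26 = -66.4): to s=0 gives 74 → profitable ✗; to s=3 gives 117 − 8.9×3 = 90.3 → profitable ✗.
4 of the 6 constraints hold; not an equilibrium.

4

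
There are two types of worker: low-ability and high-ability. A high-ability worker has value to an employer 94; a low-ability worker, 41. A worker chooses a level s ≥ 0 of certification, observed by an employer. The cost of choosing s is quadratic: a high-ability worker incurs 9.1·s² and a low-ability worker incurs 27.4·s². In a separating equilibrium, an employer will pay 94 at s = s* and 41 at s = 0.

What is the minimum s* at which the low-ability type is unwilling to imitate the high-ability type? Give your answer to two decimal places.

The low-ability type at s = 0 receives 41; imitating at s* yields 94 − 27.4·s*².
Indifference: 41 = 94 − 27.4·s*², so s*² = (94 − 41) / 27.4 ≈ 1.9343.
s* = √1.9343 ≈ 1.39.

1.39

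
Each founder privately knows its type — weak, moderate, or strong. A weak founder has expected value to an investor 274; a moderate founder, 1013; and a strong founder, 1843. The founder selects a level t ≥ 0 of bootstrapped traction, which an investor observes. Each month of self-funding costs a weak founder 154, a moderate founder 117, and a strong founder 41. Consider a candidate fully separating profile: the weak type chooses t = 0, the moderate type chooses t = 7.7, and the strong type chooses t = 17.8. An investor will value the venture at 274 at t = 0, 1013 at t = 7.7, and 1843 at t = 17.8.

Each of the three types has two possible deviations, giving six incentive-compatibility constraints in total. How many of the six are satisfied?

5

Strong (own payoff 1843 − 41×17.8 = 1113.2): to t=0 gives 274 → no gain ✓; to t=7.7 gives 1013 − 41×7.7 = 697.3 → no gain ✓.
Weak (own payoff 274): to t=7.7 gives 1013 − 154×7.7 = -172.8 → no gain ✓; to t=17.8 gives 1843 − 154×17.8 = -898.2 → no gain ✓.
Moderate (own payoff 1013 − 117×7.7 = 112.1): to t=0 gives 274 → profitable ✗; to t=17.8 gives 1843 − 117×17.8 = -239.6 → no gain ✓.
5 of the 6 constraints hold; not an equilibrium.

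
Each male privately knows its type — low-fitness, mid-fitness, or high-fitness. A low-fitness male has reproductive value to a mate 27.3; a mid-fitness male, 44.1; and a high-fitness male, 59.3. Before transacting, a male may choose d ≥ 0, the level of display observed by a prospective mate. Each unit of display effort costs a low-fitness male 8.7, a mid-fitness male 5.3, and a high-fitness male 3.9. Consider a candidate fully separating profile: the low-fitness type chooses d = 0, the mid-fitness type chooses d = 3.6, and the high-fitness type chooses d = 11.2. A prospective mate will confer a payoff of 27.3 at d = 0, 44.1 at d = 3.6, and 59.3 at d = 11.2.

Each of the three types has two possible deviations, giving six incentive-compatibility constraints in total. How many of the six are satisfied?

High-fitness (own payoff 59.3 − 3.9×11.2 = 15.62): to d=0 gives 27.3 → profitable ✗; to d=3.6 gives 44.1 − 3.9×3.6 = 30.06 → profitable ✗.
Mid-fitness (own payoff 44.1 − 5.3×3.6 = 25.02): to d=0 gives 27.3 → profitable ✗; to d=11.2 gives 59.3 − 5.3×11.2 = -0.06 → no gain ✓.
Low-fitness (own payoff 27.3): to d=3.6 gives 44.1 − 8.7×3.6 = 12.78 → no gain ✓; to d=11.2 gives 59.3 − 8.7×11.2 = -38.14 → no gain ✓.
3 of the 6 constraints hold; not an equilibrium.

3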